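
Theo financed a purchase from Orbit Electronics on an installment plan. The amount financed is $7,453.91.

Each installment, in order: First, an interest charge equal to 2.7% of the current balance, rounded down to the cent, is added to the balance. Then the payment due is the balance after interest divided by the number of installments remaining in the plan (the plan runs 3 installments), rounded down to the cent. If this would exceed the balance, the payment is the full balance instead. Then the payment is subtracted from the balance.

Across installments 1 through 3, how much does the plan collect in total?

$7,863.70

# | Opening | Interest | Payment | End bal
1 | $7,453.91 | $201.25 | $2,551.72 | $5,103.44
2 | $5,103.44 | $137.79 | $2,620.61 | $2,620.62
3 | $2,620.62 | $70.75 | $2,691.37 | $0.00
Total paid: $7,863.70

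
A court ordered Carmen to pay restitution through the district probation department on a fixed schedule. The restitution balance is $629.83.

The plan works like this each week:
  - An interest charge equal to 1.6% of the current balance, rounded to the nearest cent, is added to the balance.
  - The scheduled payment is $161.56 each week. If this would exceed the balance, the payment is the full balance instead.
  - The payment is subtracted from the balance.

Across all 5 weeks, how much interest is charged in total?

Week 1: opening $629.83; interest $10.08 → $639.91; payment $161.56; balance $478.35
Week 2: opening $478.35; interest $7.65 → $486.00; payment $161.56; balance $324.44
Week 3: opening $324.44; interest $5.19 → $329.63; payment $161.56; balance $168.07
Week 4: opening $168.07; interest $2.69 → $170.76; payment $161.56; balance $9.20
Week 5: opening $9.20; interest $0.15 → $9.35; payment $9.35; balance $0.00
Total interest: $10.08 + $7.65 + $5.19 + $2.69 + $0.15 = $25.76

$25.76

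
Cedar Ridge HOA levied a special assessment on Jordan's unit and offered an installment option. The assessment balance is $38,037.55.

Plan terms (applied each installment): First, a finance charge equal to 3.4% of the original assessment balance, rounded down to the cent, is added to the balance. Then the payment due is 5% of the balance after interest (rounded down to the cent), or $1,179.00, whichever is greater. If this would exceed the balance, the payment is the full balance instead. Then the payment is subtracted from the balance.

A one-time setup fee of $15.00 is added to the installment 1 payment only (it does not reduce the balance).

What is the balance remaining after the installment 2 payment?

Installment 1: opening $38,037.55; interest $1,293.27 → $39,330.82; payment $1,966.54 (+ $15.00 fee); balance $37,364.28
Installment 2: opening $37,364.28; interest $1,293.27 → $38,657.55; payment $1,932.87; balance $36,724.68

$36,724.68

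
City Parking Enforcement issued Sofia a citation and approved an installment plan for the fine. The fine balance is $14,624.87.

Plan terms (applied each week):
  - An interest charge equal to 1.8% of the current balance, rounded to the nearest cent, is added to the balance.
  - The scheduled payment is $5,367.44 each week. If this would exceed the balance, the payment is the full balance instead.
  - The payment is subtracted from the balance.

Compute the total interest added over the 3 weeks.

Week 1: $14,624.87 +$263.25 interest = $14,888.12; pay $5,367.44 → $9,520.68
Week 2: $9,520.68 +$171.37 interest = $9,692.05; pay $5,367.44 → $4,324.61
Week 3: $4,324.61 +$77.84 interest = $4,402.45; pay $4,402.45 → $0.00
Total interest: $263.25 + $171.37 + $77.84 = $512.46

$512.46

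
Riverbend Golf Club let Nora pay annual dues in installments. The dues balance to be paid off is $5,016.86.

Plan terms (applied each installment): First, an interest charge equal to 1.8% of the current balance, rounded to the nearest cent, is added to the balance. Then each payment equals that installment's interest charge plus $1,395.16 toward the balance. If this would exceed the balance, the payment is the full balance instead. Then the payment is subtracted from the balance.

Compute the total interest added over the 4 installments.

Installment 1: opening $5,016.86; interest $90.30 → $5,107.16; payment $1,485.46; balance $3,621.70
Installment 2: opening $3,621.70; interest $65.19 → $3,686.89; payment $1,460.35; balance $2,226.54
Installment 3: opening $2,226.54; interest $40.08 → $2,266.62; payment $1,435.24; balance $831.38
Installment 4: opening $831.38; interest $14.96 → $846.34; payment $846.34; balance $0.00
Total interest: $90.30 + $65.19 + $40.08 + $14.96 = $210.53

$210.53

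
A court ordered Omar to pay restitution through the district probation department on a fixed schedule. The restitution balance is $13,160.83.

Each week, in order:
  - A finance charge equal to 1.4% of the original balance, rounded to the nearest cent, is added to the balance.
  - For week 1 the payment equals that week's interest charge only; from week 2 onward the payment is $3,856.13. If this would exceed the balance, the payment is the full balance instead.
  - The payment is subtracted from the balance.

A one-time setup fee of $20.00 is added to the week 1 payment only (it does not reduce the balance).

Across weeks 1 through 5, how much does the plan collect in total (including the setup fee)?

$14,102.08

Week 1: $13,160.83 +$184.25 interest = $13,345.08; pay $184.25 (+ $20.00 fee) → $13,160.83
Week 2: $13,160.83 +$184.25 interest = $13,345.08; pay $3,856.13 → $9,488.95
Week 3: $9,488.95 +$184.25 interest = $9,673.20; pay $3,856.13 → $5,817.07
Week 4: $5,817.07 +$184.25 interest = $6,001.32; pay $3,856.13 → $2,145.19
Week 5: $2,145.19 +$184.25 interest = $2,329.44; pay $2,329.44 → $0.00
Total paid: $14,102.08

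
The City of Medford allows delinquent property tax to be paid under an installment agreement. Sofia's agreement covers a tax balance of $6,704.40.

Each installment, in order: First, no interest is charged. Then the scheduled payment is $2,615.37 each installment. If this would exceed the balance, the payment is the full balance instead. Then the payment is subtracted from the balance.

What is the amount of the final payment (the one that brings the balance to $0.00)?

$1,473.66

Installment 1: $6,704.40 − $2,615.37 → $4,089.03
Installment 2: $4,089.03 − $2,615.37 → $1,473.66
Installment 3: $1,473.66 − $1,473.66 → $0.00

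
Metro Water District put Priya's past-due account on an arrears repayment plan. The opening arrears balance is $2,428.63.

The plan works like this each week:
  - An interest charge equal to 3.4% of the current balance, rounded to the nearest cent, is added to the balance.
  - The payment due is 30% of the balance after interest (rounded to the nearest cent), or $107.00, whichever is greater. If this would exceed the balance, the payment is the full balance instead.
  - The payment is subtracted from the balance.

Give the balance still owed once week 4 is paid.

$666.55

Week 1: opening $2,428.63; interest $82.57 → $2,511.20; payment $753.36; balance $1,757.84
Week 2: opening $1,757.84; interest $59.77 → $1,817.61; payment $545.28; balance $1,272.33
Week 3: opening $1,272.33; interest $43.26 → $1,315.59; payment $394.68; balance $920.91
Week 4: opening $920.91; interest $31.31 → $952.22; payment $285.67; balance $666.55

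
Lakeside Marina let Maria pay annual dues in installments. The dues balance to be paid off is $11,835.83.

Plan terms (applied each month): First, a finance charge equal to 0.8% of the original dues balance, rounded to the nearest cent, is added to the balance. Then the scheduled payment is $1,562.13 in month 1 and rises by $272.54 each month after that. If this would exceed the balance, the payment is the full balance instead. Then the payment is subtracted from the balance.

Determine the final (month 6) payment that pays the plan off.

$1,867.92

Month 1: $11,835.83 +$94.69 interest = $11,930.52; pay $1,562.13 → $10,368.39
Month 2: $10,368.39 +$94.69 interest = $10,463.08; pay $1,834.67 → $8,628.41
Month 3: $8,628.41 +$94.69 interest = $8,723.10; pay $2,107.21 → $6,615.89
Month 4: $6,615.89 +$94.69 interest = $6,710.58; pay $2,379.75 → $4,330.83
Month 5: $4,330.83 +$94.69 interest = $4,425.52; pay $2,652.29 → $1,773.23
Month 6: $1,773.23 +$94.69 interest = $1,867.92; pay $1,867.92 → $0.00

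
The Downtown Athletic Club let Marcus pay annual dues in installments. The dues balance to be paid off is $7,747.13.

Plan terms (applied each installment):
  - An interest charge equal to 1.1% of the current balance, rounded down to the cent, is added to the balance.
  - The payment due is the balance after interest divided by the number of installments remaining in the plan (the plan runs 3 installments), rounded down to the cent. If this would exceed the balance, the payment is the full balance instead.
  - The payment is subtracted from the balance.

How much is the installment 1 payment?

Installment 1: $7,747.13 +$85.21 interest = $7,832.34; pay $2,610.78 → $5,221.56

$2,610.78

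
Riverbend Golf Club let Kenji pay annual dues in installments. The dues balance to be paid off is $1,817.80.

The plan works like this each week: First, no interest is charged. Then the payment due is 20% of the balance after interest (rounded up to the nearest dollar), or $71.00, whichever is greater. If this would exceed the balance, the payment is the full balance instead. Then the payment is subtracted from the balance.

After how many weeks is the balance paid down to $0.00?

13

# | Opening | Payment | End bal
1 | $1,817.80 | $364.00 | $1,453.80
2 | $1,453.80 | $291.00 | $1,162.80
3 | $1,162.80 | $233.00 | $929.80
4 | $929.80 | $186.00 | $743.80
5 | $743.80 | $149.00 | $594.80
6 | $594.80 | $119.00 | $475.80
7 | $475.80 | $96.00 | $379.80
8 | $379.80 | $76.00 | $303.80
9 | $303.80 | $71.00 | $232.80
10 | $232.80 | $71.00 | $161.80
11 | $161.80 | $71.00 | $90.80
12 | $90.80 | $71.00 | $19.80
13 | $19.80 | $19.80 | $0.00
Balance reaches $0.00 in week 13.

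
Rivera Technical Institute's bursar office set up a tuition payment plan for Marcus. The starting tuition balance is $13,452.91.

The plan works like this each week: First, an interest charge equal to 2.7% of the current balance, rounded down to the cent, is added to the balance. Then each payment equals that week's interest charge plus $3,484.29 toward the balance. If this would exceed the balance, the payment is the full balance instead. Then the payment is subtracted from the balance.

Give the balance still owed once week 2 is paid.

Week 1: $13,452.91 +$363.22 interest = $13,816.13; pay $3,847.51 → $9,968.62
Week 2: $9,968.62 +$269.15 interest = $10,237.77; pay $3,753.44 → $6,484.33

$6,484.33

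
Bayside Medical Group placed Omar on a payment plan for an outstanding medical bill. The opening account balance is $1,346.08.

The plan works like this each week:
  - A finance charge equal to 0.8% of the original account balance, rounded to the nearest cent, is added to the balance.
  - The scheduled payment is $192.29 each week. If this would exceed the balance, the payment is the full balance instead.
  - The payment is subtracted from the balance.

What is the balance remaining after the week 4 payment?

$620.00

Week 1: opening $1,346.08; interest $10.77 → $1,356.85; payment $192.29; balance $1,164.56
Week 2: opening $1,164.56; interest $10.77 → $1,175.33; payment $192.29; balance $983.04
Week 3: opening $983.04; interest $10.77 → $993.81; payment $192.29; balance $801.52
Week 4: opening $801.52; interest $10.77 → $812.29; payment $192.29; balance $620.00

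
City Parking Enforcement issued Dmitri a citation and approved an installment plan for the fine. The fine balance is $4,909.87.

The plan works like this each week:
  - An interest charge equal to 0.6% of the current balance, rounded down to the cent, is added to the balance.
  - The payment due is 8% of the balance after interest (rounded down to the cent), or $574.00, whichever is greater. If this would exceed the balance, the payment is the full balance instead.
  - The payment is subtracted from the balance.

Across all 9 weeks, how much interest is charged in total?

$145.80

Week 1: $4,909.87 +$29.45 interest = $4,939.32; pay $574.00 → $4,365.32
Week 2: $4,365.32 +$26.19 interest = $4,391.51; pay $574.00 → $3,817.51
Week 3: $3,817.51 +$22.90 interest = $3,840.41; pay $574.00 → $3,266.41
Week 4: $3,266.41 +$19.59 interest = $3,286.00; pay $574.00 → $2,712.00
Week 5: $2,712.00 +$16.27 interest = $2,728.27; pay $574.00 → $2,154.27
Week 6: $2,154.27 +$12.92 interest = $2,167.19; pay $574.00 → $1,593.19
Week 7: $1,593.19 +$9.55 interest = $1,602.74; pay $574.00 → $1,028.74
Week 8: $1,028.74 +$6.17 interest = $1,034.91; pay $574.00 → $460.91
Week 9: $460.91 +$2.76 interest = $463.67; pay $463.67 → $0.00
Total interest: $29.45 + $26.19 + $22.90 + $19.59 + $16.27 + $12.92 + $9.55 + $6.17 + $2.76 = $145.80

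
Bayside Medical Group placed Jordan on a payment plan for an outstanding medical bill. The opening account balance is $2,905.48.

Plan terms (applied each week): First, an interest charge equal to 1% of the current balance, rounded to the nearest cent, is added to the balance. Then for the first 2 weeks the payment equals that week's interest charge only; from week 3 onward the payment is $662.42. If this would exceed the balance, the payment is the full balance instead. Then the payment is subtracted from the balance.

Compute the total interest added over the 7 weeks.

$139.39

# | Opening | Interest | Payment | End bal
1 | $2,905.48 | $29.05 | $29.05 | $2,905.48
2 | $2,905.48 | $29.05 | $29.05 | $2,905.48
3 | $2,905.48 | $29.05 | $662.42 | $2,272.11
4 | $2,272.11 | $22.72 | $662.42 | $1,632.41
5 | $1,632.41 | $16.32 | $662.42 | $986.31
6 | $986.31 | $9.86 | $662.42 | $333.75
7 | $333.75 | $3.34 | $337.09 | $0.00
Total interest: $29.05 + $29.05 + $29.05 + $22.72 + $16.32 + $9.86 + $3.34 = $139.39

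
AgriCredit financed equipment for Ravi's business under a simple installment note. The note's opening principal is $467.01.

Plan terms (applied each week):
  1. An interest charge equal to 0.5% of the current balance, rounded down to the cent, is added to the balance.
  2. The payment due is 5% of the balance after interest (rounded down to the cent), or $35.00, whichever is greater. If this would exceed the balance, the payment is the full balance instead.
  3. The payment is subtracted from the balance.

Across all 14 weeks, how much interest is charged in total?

Week 1: opening $467.01; interest $2.33 → $469.34; payment $35.00; balance $434.34
Week 2: opening $434.34; interest $2.17 → $436.51; payment $35.00; balance $401.51
Week 3: opening $401.51; interest $2.00 → $403.51; payment $35.00; balance $368.51
Week 4: opening $368.51; interest $1.84 → $370.35; payment $35.00; balance $335.35
Week 5: opening $335.35; interest $1.67 → $337.02; payment $35.00; balance $302.02
Week 6: opening $302.02; interest $1.51 → $303.53; payment $35.00; balance $268.53
Week 7: opening $268.53; interest $1.34 → $269.87; payment $35.00; balance $234.87
Week 8: opening $234.87; interest $1.17 → $236.04; payment $35.00; balance $201.04
Week 9: opening $201.04; interest $1.00 → $202.04; payment $35.00; balance $167.04
Week 10: opening $167.04; interest $0.83 → $167.87; payment $35.00; balance $132.87
Week 11: opening $132.87; interest $0.66 → $133.53; payment $35.00; balance $98.53
Week 12: opening $98.53; interest $0.49 → $99.02; payment $35.00; balance $64.02
Week 13: opening $64.02; interest $0.32 → $64.34; payment $35.00; balance $29.34
Week 14: opening $29.34; interest $0.14 → $29.48; payment $29.48; balance $0.00
Total interest: $2.33 + $2.17 + $2.00 + $1.84 + $1.67 + $1.51 + $1.34 + $1.17 + $1.00 + $0.83 + $0.66 + $0.49 + $0.32 + $0.14 = $17.47

$17.47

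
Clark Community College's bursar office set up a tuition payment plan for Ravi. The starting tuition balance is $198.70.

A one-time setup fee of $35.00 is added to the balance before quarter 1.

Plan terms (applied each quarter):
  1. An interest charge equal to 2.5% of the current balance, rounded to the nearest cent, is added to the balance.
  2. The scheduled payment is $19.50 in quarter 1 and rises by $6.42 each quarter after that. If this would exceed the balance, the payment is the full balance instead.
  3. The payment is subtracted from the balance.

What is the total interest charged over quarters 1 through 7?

# | Opening | Interest | Payment | End bal
1 | $233.70 | $5.84 | $19.50 | $220.04
2 | $220.04 | $5.50 | $25.92 | $199.62
3 | $199.62 | $4.99 | $32.34 | $172.27
4 | $172.27 | $4.31 | $38.76 | $137.82
5 | $137.82 | $3.45 | $45.18 | $96.09
6 | $96.09 | $2.40 | $51.60 | $46.89
7 | $46.89 | $1.17 | $48.06 | $0.00
Total interest: $5.84 + $5.50 + $4.99 + $4.31 + $3.45 + $2.40 + $1.17 = $27.66

$27.66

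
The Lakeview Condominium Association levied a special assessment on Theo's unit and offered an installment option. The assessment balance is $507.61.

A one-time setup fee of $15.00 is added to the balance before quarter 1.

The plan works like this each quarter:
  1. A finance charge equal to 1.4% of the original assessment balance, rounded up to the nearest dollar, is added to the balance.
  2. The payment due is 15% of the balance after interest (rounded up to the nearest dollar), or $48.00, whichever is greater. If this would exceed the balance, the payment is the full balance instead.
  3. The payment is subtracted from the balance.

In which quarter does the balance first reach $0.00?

12

Quarter 1: $522.61 +$8.00 interest = $530.61; pay $80.00 → $450.61
Quarter 2: $450.61 +$8.00 interest = $458.61; pay $69.00 → $389.61
Quarter 3: $389.61 +$8.00 interest = $397.61; pay $60.00 → $337.61
Quarter 4: $337.61 +$8.00 interest = $345.61; pay $52.00 → $293.61
Quarter 5: $293.61 +$8.00 interest = $301.61; pay $48.00 → $253.61
Quarter 6: $253.61 +$8.00 interest = $261.61; pay $48.00 → $213.61
Quarter 7: $213.61 +$8.00 interest = $221.61; pay $48.00 → $173.61
Quarter 8: $173.61 +$8.00 interest = $181.61; pay $48.00 → $133.61
Quarter 9: $133.61 +$8.00 interest = $141.61; pay $48.00 → $93.61
Quarter 10: $93.61 +$8.00 interest = $101.61; pay $48.00 → $53.61
Quarter 11: $53.61 +$8.00 interest = $61.61; pay $48.00 → $13.61
Quarter 12: $13.61 +$8.00 interest = $21.61; pay $21.61 → $0.00
Balance reaches $0.00 in quarter 12.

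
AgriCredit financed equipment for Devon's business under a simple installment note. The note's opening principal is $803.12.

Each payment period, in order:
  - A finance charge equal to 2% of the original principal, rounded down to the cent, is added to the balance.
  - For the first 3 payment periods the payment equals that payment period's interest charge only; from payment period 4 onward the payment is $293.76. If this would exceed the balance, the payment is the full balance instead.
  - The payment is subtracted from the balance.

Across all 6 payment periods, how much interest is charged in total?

$96.36

Payment period 1: opening $803.12; interest $16.06 → $819.18; payment $16.06; balance $803.12
Payment period 2: opening $803.12; interest $16.06 → $819.18; payment $16.06; balance $803.12
Payment period 3: opening $803.12; interest $16.06 → $819.18; payment $16.06; balance $803.12
Payment period 4: opening $803.12; interest $16.06 → $819.18; payment $293.76; balance $525.42
Payment period 5: opening $525.42; interest $16.06 → $541.48; payment $293.76; balance $247.72
Payment period 6: opening $247.72; interest $16.06 → $263.78; payment $263.78; balance $0.00
Total interest: $16.06 + $16.06 + $16.06 + $16.06 + $16.06 + $16.06 = $96.36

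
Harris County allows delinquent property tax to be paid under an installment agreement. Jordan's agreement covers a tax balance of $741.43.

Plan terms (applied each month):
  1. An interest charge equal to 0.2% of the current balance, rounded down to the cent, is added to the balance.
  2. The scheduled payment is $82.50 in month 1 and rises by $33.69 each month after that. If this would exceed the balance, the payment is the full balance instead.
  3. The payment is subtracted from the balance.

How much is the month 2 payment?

Month 1: opening $741.43; interest $1.48 → $742.91; payment $82.50; balance $660.41
Month 2: opening $660.41; interest $1.32 → $661.73; payment $116.19; balance $545.54

$116.19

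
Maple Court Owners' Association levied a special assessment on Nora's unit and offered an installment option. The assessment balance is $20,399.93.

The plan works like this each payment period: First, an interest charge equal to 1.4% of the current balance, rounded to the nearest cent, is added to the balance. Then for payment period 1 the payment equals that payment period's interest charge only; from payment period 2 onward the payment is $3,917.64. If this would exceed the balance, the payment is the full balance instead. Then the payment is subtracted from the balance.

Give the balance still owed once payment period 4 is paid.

$9,350.55

# | Opening | Interest | Payment | End bal
1 | $20,399.93 | $285.60 | $285.60 | $20,399.93
2 | $20,399.93 | $285.60 | $3,917.64 | $16,767.89
3 | $16,767.89 | $234.75 | $3,917.64 | $13,085.00
4 | $13,085.00 | $183.19 | $3,917.64 | $9,350.55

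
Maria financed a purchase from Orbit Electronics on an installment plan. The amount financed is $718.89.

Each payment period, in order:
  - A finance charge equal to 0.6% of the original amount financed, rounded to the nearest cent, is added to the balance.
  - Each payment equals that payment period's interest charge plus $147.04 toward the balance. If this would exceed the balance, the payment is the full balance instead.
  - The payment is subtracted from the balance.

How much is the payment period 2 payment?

$151.35

Payment period 1: opening $718.89; interest $4.31 → $723.20; payment $151.35; balance $571.85
Payment period 2: opening $571.85; interest $4.31 → $576.16; payment $151.35; balance $424.81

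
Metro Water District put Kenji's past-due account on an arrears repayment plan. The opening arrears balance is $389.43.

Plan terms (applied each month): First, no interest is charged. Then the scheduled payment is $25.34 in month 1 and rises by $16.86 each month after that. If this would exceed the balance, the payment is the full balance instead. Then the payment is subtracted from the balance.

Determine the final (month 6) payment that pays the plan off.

$94.13

# | Opening | Payment | End bal
1 | $389.43 | $25.34 | $364.09
2 | $364.09 | $42.20 | $321.89
3 | $321.89 | $59.06 | $262.83
4 | $262.83 | $75.92 | $186.91
5 | $186.91 | $92.78 | $94.13
6 | $94.13 | $94.13 | $0.00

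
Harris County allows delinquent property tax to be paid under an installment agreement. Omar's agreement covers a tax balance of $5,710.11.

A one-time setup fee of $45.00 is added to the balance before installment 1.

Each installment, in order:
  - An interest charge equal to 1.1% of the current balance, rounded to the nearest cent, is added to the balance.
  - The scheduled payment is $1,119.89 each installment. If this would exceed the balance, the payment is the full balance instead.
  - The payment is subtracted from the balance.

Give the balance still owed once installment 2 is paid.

# | Opening | Interest | Payment | End bal
1 | $5,755.11 | $63.31 | $1,119.89 | $4,698.53
2 | $4,698.53 | $51.68 | $1,119.89 | $3,630.32

$3,630.32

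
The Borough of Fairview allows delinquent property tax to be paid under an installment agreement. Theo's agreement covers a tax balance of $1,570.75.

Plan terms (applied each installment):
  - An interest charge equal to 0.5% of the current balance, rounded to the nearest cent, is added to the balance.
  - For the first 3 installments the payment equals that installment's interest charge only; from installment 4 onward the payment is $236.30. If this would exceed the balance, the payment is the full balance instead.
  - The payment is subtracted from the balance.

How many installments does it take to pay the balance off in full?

Installment 1: opening $1,570.75; interest $7.85 → $1,578.60; payment $7.85; balance $1,570.75
Installment 2: opening $1,570.75; interest $7.85 → $1,578.60; payment $7.85; balance $1,570.75
Installment 3: opening $1,570.75; interest $7.85 → $1,578.60; payment $7.85; balance $1,570.75
Installment 4: opening $1,570.75; interest $7.85 → $1,578.60; payment $236.30; balance $1,342.30
Installment 5: opening $1,342.30; interest $6.71 → $1,349.01; payment $236.30; balance $1,112.71
Installment 6: opening $1,112.71; interest $5.56 → $1,118.27; payment $236.30; balance $881.97
Installment 7: opening $881.97; interest $4.41 → $886.38; payment $236.30; balance $650.08
Installment 8: opening $650.08; interest $3.25 → $653.33; payment $236.30; balance $417.03
Installment 9: opening $417.03; interest $2.09 → $419.12; payment $236.30; balance $182.82
Installment 10: opening $182.82; interest $0.91 → $183.73; payment $183.73; balance $0.00
Balance reaches $0.00 in installment 10.

10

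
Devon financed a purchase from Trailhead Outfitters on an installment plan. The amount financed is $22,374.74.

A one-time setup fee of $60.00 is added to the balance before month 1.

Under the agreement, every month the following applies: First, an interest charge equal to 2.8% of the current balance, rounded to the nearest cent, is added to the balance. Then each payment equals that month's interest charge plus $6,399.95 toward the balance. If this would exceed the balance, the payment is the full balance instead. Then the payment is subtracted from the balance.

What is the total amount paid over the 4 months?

# | Opening | Interest | Payment | End bal
1 | $22,434.74 | $628.17 | $7,028.12 | $16,034.79
2 | $16,034.79 | $448.97 | $6,848.92 | $9,634.84
3 | $9,634.84 | $269.78 | $6,669.73 | $3,234.89
4 | $3,234.89 | $90.58 | $3,325.47 | $0.00
Total paid: $23,872.24

$23,872.24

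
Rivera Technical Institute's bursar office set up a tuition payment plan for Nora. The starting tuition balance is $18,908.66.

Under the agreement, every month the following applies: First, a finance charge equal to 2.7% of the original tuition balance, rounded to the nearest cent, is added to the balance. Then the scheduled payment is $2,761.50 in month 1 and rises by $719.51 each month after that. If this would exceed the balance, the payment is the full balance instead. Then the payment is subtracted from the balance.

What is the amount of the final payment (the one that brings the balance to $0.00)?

# | Opening | Interest | Payment | End bal
1 | $18,908.66 | $510.53 | $2,761.50 | $16,657.69
2 | $16,657.69 | $510.53 | $3,481.01 | $13,687.21
3 | $13,687.21 | $510.53 | $4,200.52 | $9,997.22
4 | $9,997.22 | $510.53 | $4,920.03 | $5,587.72
5 | $5,587.72 | $510.53 | $5,639.54 | $458.71
6 | $458.71 | $510.53 | $969.24 | $0.00

$969.24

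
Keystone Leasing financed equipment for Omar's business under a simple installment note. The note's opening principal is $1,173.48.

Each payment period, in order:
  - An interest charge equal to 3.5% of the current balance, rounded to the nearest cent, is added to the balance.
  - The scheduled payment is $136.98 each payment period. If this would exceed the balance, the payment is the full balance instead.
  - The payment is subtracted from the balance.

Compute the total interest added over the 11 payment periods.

$246.34

Payment period 1: $1,173.48 +$41.07 interest = $1,214.55; pay $136.98 → $1,077.57
Payment period 2: $1,077.57 +$37.71 interest = $1,115.28; pay $136.98 → $978.30
Payment period 3: $978.30 +$34.24 interest = $1,012.54; pay $136.98 → $875.56
Payment period 4: $875.56 +$30.64 interest = $906.20; pay $136.98 → $769.22
Payment period 5: $769.22 +$26.92 interest = $796.14; pay $136.98 → $659.16
Payment period 6: $659.16 +$23.07 interest = $682.23; pay $136.98 → $545.25
Payment period 7: $545.25 +$19.08 interest = $564.33; pay $136.98 → $427.35
Payment period 8: $427.35 +$14.96 interest = $442.31; pay $136.98 → $305.33
Payment period 9: $305.33 +$10.69 interest = $316.02; pay $136.98 → $179.04
Payment period 10: $179.04 +$6.27 interest = $185.31; pay $136.98 → $48.33
Payment period 11: $48.33 +$1.69 interest = $50.02; pay $50.02 → $0.00
Total interest: $41.07 + $37.71 + $34.24 + $30.64 + $26.92 + $23.07 + $19.08 + $14.96 + $10.69 + $6.27 + $1.69 = $246.34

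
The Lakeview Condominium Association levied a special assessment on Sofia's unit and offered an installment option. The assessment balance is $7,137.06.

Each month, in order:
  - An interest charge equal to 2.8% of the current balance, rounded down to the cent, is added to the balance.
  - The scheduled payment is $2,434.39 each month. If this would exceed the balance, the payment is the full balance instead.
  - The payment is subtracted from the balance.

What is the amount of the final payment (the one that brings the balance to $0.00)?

$250.77

Month 1: opening $7,137.06; interest $199.83 → $7,336.89; payment $2,434.39; balance $4,902.50
Month 2: opening $4,902.50; interest $137.27 → $5,039.77; payment $2,434.39; balance $2,605.38
Month 3: opening $2,605.38; interest $72.95 → $2,678.33; payment $2,434.39; balance $243.94
Month 4: opening $243.94; interest $6.83 → $250.77; payment $250.77; balance $0.00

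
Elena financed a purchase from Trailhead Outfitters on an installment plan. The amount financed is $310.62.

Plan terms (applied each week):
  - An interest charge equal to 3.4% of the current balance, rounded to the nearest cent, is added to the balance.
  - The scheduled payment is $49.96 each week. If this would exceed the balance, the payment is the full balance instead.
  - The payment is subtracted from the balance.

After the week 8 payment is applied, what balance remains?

$0.00

Week 1: opening $310.62; interest $10.56 → $321.18; payment $49.96; balance $271.22
Week 2: opening $271.22; interest $9.22 → $280.44; payment $49.96; balance $230.48
Week 3: opening $230.48; interest $7.84 → $238.32; payment $49.96; balance $188.36
Week 4: opening $188.36; interest $6.40 → $194.76; payment $49.96; balance $144.80
Week 5: opening $144.80; interest $4.92 → $149.72; payment $49.96; balance $99.76
Week 6: opening $99.76; interest $3.39 → $103.15; payment $49.96; balance $53.19
Week 7: opening $53.19; interest $1.81 → $55.00; payment $49.96; balance $5.04
Week 8: opening $5.04; interest $0.17 → $5.21; payment $5.21; balance $0.00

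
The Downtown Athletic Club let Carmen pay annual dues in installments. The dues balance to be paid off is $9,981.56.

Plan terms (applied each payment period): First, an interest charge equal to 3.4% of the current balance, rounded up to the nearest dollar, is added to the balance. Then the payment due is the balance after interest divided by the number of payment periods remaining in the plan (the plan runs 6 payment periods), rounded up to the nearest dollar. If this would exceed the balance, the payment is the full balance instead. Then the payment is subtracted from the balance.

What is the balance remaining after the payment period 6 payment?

# | Opening | Interest | Payment | End bal
1 | $9,981.56 | $340.00 | $1,721.00 | $8,600.56
2 | $8,600.56 | $293.00 | $1,779.00 | $7,114.56
3 | $7,114.56 | $242.00 | $1,840.00 | $5,516.56
4 | $5,516.56 | $188.00 | $1,902.00 | $3,802.56
5 | $3,802.56 | $130.00 | $1,967.00 | $1,965.56
6 | $1,965.56 | $67.00 | $2,032.56 | $0.00

$0.00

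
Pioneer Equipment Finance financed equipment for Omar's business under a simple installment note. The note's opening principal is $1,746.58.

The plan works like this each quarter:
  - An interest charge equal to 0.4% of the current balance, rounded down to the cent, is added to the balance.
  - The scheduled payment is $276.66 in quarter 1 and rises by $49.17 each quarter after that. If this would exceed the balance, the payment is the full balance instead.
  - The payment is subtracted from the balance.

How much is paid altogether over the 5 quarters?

Quarter 1: $1,746.58 +$6.98 interest = $1,753.56; pay $276.66 → $1,476.90
Quarter 2: $1,476.90 +$5.90 interest = $1,482.80; pay $325.83 → $1,156.97
Quarter 3: $1,156.97 +$4.62 interest = $1,161.59; pay $375.00 → $786.59
Quarter 4: $786.59 +$3.14 interest = $789.73; pay $424.17 → $365.56
Quarter 5: $365.56 +$1.46 interest = $367.02; pay $367.02 → $0.00
Total paid: $1,768.68

$1,768.68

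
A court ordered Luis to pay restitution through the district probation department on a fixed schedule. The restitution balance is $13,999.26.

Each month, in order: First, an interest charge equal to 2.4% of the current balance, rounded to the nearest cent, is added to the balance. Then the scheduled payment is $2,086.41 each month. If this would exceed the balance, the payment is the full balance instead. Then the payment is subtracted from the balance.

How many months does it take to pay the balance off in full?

8

Month 1: opening $13,999.26; interest $335.98 → $14,335.24; payment $2,086.41; balance $12,248.83
Month 2: opening $12,248.83; interest $293.97 → $12,542.80; payment $2,086.41; balance $10,456.39
Month 3: opening $10,456.39; interest $250.95 → $10,707.34; payment $2,086.41; balance $8,620.93
Month 4: opening $8,620.93; interest $206.90 → $8,827.83; payment $2,086.41; balance $6,741.42
Month 5: opening $6,741.42; interest $161.79 → $6,903.21; payment $2,086.41; balance $4,816.80
Month 6: opening $4,816.80; interest $115.60 → $4,932.40; payment $2,086.41; balance $2,845.99
Month 7: opening $2,845.99; interest $68.30 → $2,914.29; payment $2,086.41; balance $827.88
Month 8: opening $827.88; interest $19.87 → $847.75; payment $847.75; balance $0.00
Balance reaches $0.00 in month 8.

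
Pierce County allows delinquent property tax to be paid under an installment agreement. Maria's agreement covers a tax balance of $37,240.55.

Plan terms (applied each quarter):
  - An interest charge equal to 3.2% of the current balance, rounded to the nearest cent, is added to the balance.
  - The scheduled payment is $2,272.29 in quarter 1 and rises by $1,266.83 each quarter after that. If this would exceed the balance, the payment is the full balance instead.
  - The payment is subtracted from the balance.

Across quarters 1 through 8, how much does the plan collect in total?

# | Opening | Interest | Payment | End bal
1 | $37,240.55 | $1,191.70 | $2,272.29 | $36,159.96
2 | $36,159.96 | $1,157.12 | $3,539.12 | $33,777.96
3 | $33,777.96 | $1,080.89 | $4,805.95 | $30,052.90
4 | $30,052.90 | $961.69 | $6,072.78 | $24,941.81
5 | $24,941.81 | $798.14 | $7,339.61 | $18,400.34
6 | $18,400.34 | $588.81 | $8,606.44 | $10,382.71
7 | $10,382.71 | $332.25 | $9,873.27 | $841.69
8 | $841.69 | $26.93 | $868.62 | $0.00
Total paid: $43,378.08

$43,378.08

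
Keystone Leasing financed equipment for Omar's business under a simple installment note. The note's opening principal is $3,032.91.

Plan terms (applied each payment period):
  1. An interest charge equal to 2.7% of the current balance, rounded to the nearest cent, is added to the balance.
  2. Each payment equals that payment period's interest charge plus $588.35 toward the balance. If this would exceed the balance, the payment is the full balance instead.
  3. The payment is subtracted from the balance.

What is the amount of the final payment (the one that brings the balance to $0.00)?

Payment period 1: $3,032.91 +$81.89 interest = $3,114.80; pay $670.24 → $2,444.56
Payment period 2: $2,444.56 +$66.00 interest = $2,510.56; pay $654.35 → $1,856.21
Payment period 3: $1,856.21 +$50.12 interest = $1,906.33; pay $638.47 → $1,267.86
Payment period 4: $1,267.86 +$34.23 interest = $1,302.09; pay $622.58 → $679.51
Payment period 5: $679.51 +$18.35 interest = $697.86; pay $606.70 → $91.16
Payment period 6: $91.16 +$2.46 interest = $93.62; pay $93.62 → $0.00

$93.62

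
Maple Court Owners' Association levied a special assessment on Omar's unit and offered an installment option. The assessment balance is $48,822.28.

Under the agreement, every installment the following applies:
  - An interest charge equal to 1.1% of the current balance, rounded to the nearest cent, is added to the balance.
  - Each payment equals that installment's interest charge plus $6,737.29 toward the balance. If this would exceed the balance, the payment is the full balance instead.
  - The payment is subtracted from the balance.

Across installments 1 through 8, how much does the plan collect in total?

$51,043.53

Installment 1: $48,822.28 +$537.05 interest = $49,359.33; pay $7,274.34 → $42,084.99
Installment 2: $42,084.99 +$462.93 interest = $42,547.92; pay $7,200.22 → $35,347.70
Installment 3: $35,347.70 +$388.82 interest = $35,736.52; pay $7,126.11 → $28,610.41
Installment 4: $28,610.41 +$314.71 interest = $28,925.12; pay $7,052.00 → $21,873.12
Installment 5: $21,873.12 +$240.60 interest = $22,113.72; pay $6,977.89 → $15,135.83
Installment 6: $15,135.83 +$166.49 interest = $15,302.32; pay $6,903.78 → $8,398.54
Installment 7: $8,398.54 +$92.38 interest = $8,490.92; pay $6,829.67 → $1,661.25
Installment 8: $1,661.25 +$18.27 interest = $1,679.52; pay $1,679.52 → $0.00
Total paid: $51,043.53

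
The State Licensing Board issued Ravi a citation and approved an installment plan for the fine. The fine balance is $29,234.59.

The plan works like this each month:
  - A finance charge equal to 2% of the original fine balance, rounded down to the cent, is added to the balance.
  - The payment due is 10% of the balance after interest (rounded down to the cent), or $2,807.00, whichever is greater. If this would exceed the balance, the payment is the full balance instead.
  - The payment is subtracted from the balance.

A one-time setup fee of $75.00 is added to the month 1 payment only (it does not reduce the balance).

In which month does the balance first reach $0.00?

14

Month 1: opening $29,234.59; interest $584.69 → $29,819.28; payment $2,981.92 (+ $75.00 fee); balance $26,837.36
Month 2: opening $26,837.36; interest $584.69 → $27,422.05; payment $2,807.00; balance $24,615.05
Month 3: opening $24,615.05; interest $584.69 → $25,199.74; payment $2,807.00; balance $22,392.74
Month 4: opening $22,392.74; interest $584.69 → $22,977.43; payment $2,807.00; balance $20,170.43
Month 5: opening $20,170.43; interest $584.69 → $20,755.12; payment $2,807.00; balance $17,948.12
Month 6: opening $17,948.12; interest $584.69 → $18,532.81; payment $2,807.00; balance $15,725.81
Month 7: opening $15,725.81; interest $584.69 → $16,310.50; payment $2,807.00; balance $13,503.50
Month 8: opening $13,503.50; interest $584.69 → $14,088.19; payment $2,807.00; balance $11,281.19
Month 9: opening $11,281.19; interest $584.69 → $11,865.88; payment $2,807.00; balance $9,058.88
Month 10: opening $9,058.88; interest $584.69 → $9,643.57; payment $2,807.00; balance $6,836.57
Month 11: opening $6,836.57; interest $584.69 → $7,421.26; payment $2,807.00; balance $4,614.26
Month 12: opening $4,614.26; interest $584.69 → $5,198.95; payment $2,807.00; balance $2,391.95
Month 13: opening $2,391.95; interest $584.69 → $2,976.64; payment $2,807.00; balance $169.64
Month 14: opening $169.64; interest $584.69 → $754.33; payment $754.33; balance $0.00
Balance reaches $0.00 in month 14.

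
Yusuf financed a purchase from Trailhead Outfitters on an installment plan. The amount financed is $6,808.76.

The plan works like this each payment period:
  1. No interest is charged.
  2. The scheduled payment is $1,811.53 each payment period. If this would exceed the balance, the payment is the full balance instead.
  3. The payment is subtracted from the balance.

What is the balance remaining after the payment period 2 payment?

# | Opening | Payment | End bal
1 | $6,808.76 | $1,811.53 | $4,997.23
2 | $4,997.23 | $1,811.53 | $3,185.70

$3,185.70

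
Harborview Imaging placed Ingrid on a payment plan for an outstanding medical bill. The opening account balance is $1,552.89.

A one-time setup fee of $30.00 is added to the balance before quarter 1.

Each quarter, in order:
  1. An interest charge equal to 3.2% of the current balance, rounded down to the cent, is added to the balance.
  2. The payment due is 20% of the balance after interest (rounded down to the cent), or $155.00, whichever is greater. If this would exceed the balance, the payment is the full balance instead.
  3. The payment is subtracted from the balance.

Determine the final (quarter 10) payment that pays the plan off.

$35.71

# | Opening | Interest | Payment | End bal
1 | $1,582.89 | $50.65 | $326.70 | $1,306.84
2 | $1,306.84 | $41.81 | $269.73 | $1,078.92
3 | $1,078.92 | $34.52 | $222.68 | $890.76
4 | $890.76 | $28.50 | $183.85 | $735.41
5 | $735.41 | $23.53 | $155.00 | $603.94
6 | $603.94 | $19.32 | $155.00 | $468.26
7 | $468.26 | $14.98 | $155.00 | $328.24
8 | $328.24 | $10.50 | $155.00 | $183.74
9 | $183.74 | $5.87 | $155.00 | $34.61
10 | $34.61 | $1.10 | $35.71 | $0.00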